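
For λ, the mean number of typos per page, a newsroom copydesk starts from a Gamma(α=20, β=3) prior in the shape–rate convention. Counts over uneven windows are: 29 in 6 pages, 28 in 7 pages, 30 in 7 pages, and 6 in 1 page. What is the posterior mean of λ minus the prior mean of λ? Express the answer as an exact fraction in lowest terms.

Total count: 29 + 28 + 30 + 6 = 93.
Total exposure: 6 + 7 + 7 + 1 = 21 pages.
By Gamma–Poisson conjugacy, the posterior is Gamma(α + Σx, β + Σt) = Gamma(20 + 93, 3 + 21) = Gamma(113, 24).
Posterior mean = 113/24 = 113/24; prior mean = 20/3 = 20/3. Difference = 113/24 − 20/3 = -47/24.

-47/24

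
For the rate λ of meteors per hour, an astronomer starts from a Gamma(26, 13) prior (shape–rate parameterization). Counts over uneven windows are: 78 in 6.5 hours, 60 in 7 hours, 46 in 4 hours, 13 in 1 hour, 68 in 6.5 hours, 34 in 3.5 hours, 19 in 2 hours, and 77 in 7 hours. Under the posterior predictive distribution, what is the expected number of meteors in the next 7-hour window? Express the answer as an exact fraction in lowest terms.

Total count: 78 + 60 + 46 + 13 + 68 + 34 + 19 + 77 = 395.
Total exposure: 6.5 + 7 + 4 + 1 + 6.5 + 3.5 + 2 + 7 = 37.5 hours.
Conjugate update: add total count to the shape and total exposure to the rate, giving Gamma(421, 101/2).
Predictive mean over a 7-hour window = T·E[λ|data] = 7·421/(101/2) = 5894/101.

5894/101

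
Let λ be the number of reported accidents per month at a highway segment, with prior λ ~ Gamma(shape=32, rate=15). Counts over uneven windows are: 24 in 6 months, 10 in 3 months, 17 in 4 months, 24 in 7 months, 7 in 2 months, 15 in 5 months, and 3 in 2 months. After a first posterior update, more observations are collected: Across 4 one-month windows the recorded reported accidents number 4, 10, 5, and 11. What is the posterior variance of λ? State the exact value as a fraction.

Total count: 24 + 10 + 17 + 24 + 7 + 15 + 3 = 100.
Total exposure: 6 + 3 + 4 + 7 + 2 + 5 + 2 = 29 months.
After the first batch: Gamma(32 + 100, 15 + 29) = Gamma(132, 44).
Total count: 4 + 10 + 5 + 11 = 30.
Total exposure: 4 months.
After the second batch: Gamma(132 + 30, 44 + 4) = Gamma(162, 48).
Posterior variance = α'/β'² = 162/2304 = 9/128.

9/128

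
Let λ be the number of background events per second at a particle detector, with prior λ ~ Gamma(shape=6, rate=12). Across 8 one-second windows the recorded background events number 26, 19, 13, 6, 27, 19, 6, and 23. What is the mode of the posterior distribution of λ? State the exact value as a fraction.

Total count: 26 + 19 + 13 + 6 + 27 + 19 + 6 + 23 = 139.
Total exposure: 8 seconds.
Gamma(α, β) with Poisson data over total exposure Σt gives posterior Gamma(α+Σx, β+Σt) = Gamma(145, 20).
Posterior mode = (α'−1)/β' = 144/20 = 36/5.

36/5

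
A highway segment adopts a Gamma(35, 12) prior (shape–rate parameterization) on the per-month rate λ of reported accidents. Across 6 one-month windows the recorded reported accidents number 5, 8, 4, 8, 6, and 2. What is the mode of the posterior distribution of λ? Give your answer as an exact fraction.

Total count: 5 + 8 + 4 + 8 + 6 + 2 = 33.
Total exposure: 6 months.
Gamma(α, β) with Poisson data over total exposure Σt gives posterior Gamma(α+Σx, β+Σt) = Gamma(68, 18).
Posterior mode = (α'−1)/β' = 67/18.

67/18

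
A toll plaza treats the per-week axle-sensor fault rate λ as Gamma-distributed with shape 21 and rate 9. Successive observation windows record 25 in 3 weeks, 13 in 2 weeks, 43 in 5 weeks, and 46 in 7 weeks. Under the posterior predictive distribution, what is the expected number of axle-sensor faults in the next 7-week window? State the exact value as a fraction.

Total count: 25 + 13 + 43 + 46 = 127.
Total exposure: 3 + 2 + 5 + 7 = 17 weeks.
Gamma(α, β) with Poisson data over total exposure Σt gives posterior Gamma(α+Σx, β+Σt) = Gamma(148, 26).
Predictive mean over a 7-week window = T·E[λ|data] = 7·148/26 = 518/13.

518/13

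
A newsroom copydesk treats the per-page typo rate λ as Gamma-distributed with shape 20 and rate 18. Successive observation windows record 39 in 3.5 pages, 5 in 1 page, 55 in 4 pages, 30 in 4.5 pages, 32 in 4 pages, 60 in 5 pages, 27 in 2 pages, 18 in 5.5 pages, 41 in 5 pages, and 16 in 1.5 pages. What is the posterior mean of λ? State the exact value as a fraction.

Total count: 39 + 5 + 55 + 30 + 32 + 60 + 27 + 18 + 41 + 16 = 323.
Total exposure: 3.5 + 1 + 4 + 4.5 + 4 + 5 + 2 + 5.5 + 5 + 1.5 = 36 pages.
Posterior: α' = 20 + 323 = 343, β' = 18 + 36 = 54.
Posterior mean = α'/β' = 343/54.

343/54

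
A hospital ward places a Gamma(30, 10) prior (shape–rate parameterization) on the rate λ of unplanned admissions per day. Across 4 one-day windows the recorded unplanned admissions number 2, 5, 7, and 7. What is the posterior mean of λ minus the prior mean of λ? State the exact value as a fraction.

9/14

Total count: 2 + 5 + 7 + 7 = 21.
Total exposure: 4 days.
Conjugate update: add total count to the shape and total exposure to the rate, giving Gamma(51, 14).
Posterior mean = 51/14 = 51/14; prior mean = 30/10 = 3. Difference = 51/14 − 3 = 9/14.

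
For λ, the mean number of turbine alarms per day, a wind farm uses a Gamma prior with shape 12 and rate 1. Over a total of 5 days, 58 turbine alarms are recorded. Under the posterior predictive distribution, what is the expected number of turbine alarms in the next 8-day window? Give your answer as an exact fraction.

280/3

Total count 58 over total exposure 5 days.
The Gamma prior is conjugate for the Poisson rate, so λ | data ~ Gamma(12+58, 1+5) = Gamma(70, 6).
Predictive mean over an 8-day window = T·E[λ|data] = 8·70/6 = 280/3.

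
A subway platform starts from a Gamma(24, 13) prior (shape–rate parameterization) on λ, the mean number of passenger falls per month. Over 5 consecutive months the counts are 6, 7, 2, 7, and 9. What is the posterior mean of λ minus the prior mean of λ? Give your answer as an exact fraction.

283/234

Total count: 6 + 7 + 2 + 7 + 9 = 31.
Total exposure: 5 months.
By Gamma–Poisson conjugacy, the posterior is Gamma(α + Σx, β + Σt) = Gamma(24 + 31, 13 + 5) = Gamma(55, 18).
Posterior mean = 55/18 = 55/18; prior mean = 24/13 = 24/13. Difference = 55/18 − 24/13 = 283/234.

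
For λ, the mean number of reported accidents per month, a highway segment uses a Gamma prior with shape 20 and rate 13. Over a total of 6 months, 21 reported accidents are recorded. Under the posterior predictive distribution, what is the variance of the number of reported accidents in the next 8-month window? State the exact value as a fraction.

8856/361

Total count 21 over total exposure 6 months.
The Gamma prior is conjugate for the Poisson rate, so λ | data ~ Gamma(20+21, 13+6) = Gamma(41, 19).
The posterior predictive for a window of length T is Negative Binomial with variance T·α'·(β'+T)/β'² = 8·41·27/361 = 8856/361.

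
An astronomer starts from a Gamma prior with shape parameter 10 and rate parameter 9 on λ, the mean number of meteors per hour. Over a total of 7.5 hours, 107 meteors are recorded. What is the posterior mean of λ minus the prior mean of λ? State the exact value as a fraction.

Total count 107 over total exposure 7.5 hours.
The Gamma prior is conjugate for the Poisson rate, so λ | data ~ Gamma(10+107, 9+7.5) = Gamma(117, 33/2).
Posterior mean = 117/(33/2) = 78/11; prior mean = 10/9 = 10/9. Difference = 78/11 − 10/9 = 592/99.

592/99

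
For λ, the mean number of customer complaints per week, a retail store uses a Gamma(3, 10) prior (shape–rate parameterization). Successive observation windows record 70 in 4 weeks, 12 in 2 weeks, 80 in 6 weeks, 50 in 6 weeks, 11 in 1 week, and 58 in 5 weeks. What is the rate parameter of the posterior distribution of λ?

34

Total count: 70 + 12 + 80 + 50 + 11 + 58 = 281.
Total exposure: 4 + 2 + 6 + 6 + 1 + 5 = 24 weeks.
Gamma(α, β) with Poisson data over total exposure Σt gives posterior Gamma(α+Σx, β+Σt) = Gamma(284, 34).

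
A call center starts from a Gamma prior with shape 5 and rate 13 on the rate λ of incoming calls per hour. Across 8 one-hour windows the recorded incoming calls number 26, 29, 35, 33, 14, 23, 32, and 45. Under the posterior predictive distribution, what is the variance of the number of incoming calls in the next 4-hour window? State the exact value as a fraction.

Total count: 26 + 29 + 35 + 33 + 14 + 23 + 32 + 45 = 237.
Total exposure: 8 hours.
By Gamma–Poisson conjugacy, the posterior is Gamma(α + Σx, β + Σt) = Gamma(5 + 237, 13 + 8) = Gamma(242, 21).
The posterior predictive for a window of length T is Negative Binomial with variance T·α'·(β'+T)/β'² = 4·242·25/441 = 24200/441.

24200/441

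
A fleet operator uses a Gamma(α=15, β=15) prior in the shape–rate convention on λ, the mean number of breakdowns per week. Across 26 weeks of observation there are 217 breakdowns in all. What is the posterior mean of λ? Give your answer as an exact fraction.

232/41

Total count 217 over total exposure 26 weeks.
Gamma(α, β) with Poisson data over total exposure Σt gives posterior Gamma(α+Σx, β+Σt) = Gamma(232, 41).
Posterior mean = α'/β' = 232/41.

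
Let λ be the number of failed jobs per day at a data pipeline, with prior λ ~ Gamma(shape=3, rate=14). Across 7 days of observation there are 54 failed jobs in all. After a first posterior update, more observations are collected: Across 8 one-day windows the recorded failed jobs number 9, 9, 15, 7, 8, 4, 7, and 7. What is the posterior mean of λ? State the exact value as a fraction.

Total count 54 over total exposure 7 days.
After the first batch: Gamma(3 + 54, 14 + 7) = Gamma(57, 21).
Total count: 9 + 9 + 15 + 7 + 8 + 4 + 7 + 7 = 66.
Total exposure: 8 days.
After the second batch: Gamma(57 + 66, 21 + 8) = Gamma(123, 29).
Posterior mean = α'/β' = 123/29.

123/29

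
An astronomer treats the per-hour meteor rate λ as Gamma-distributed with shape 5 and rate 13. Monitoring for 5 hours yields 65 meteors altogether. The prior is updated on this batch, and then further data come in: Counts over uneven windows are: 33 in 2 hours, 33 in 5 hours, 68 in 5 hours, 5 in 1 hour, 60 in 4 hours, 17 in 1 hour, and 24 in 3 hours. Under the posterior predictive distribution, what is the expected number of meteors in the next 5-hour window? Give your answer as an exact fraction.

1550/39

Total count 65 over total exposure 5 hours.
After the first batch: Gamma(5 + 65, 13 + 5) = Gamma(70, 18).
Total count: 33 + 33 + 68 + 5 + 60 + 17 + 24 = 240.
Total exposure: 2 + 5 + 5 + 1 + 4 + 1 + 3 = 21 hours.
After the second batch: Gamma(70 + 240, 18 + 21) = Gamma(310, 39).
Predictive mean over a 5-hour window = T·E[λ|data] = 5·310/39 = 1550/39.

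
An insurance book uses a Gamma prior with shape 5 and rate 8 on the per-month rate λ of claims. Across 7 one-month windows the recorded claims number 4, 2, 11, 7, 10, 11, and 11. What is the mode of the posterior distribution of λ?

Total count: 4 + 2 + 11 + 7 + 10 + 11 + 11 = 56.
Total exposure: 7 months.
Posterior: α' = 5 + 56 = 61, β' = 8 + 7 = 15.
Posterior mode = (α'−1)/β' = 60/15 = 4.

4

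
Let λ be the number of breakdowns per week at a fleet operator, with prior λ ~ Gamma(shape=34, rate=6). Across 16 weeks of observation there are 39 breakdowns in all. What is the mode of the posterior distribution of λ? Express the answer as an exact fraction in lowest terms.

36/11

Total count 39 over total exposure 16 weeks.
By Gamma–Poisson conjugacy, the posterior is Gamma(α + Σx, β + Σt) = Gamma(34 + 39, 6 + 16) = Gamma(73, 22).
Posterior mode = (α'−1)/β' = 72/22 = 36/11.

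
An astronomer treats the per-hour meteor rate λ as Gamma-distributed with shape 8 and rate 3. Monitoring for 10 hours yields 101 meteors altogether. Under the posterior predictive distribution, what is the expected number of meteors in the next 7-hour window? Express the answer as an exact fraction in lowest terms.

Total count 101 over total exposure 10 hours.
By Gamma–Poisson conjugacy, the posterior is Gamma(α + Σx, β + Σt) = Gamma(8 + 101, 3 + 10) = Gamma(109, 13).
Predictive mean over a 7-hour window = T·E[λ|data] = 7·109/13 = 763/13.

763/13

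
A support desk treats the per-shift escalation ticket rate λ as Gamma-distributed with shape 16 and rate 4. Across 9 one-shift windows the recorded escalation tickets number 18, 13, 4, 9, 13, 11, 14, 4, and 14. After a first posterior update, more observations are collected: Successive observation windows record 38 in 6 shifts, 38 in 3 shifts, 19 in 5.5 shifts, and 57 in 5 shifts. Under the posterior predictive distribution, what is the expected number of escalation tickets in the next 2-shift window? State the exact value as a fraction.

1072/65

Total count: 18 + 13 + 4 + 9 + 13 + 11 + 14 + 4 + 14 = 100.
Total exposure: 9 shifts.
After the first batch: Gamma(16 + 100, 4 + 9) = Gamma(116, 13).
Total count: 38 + 38 + 19 + 57 = 152.
Total exposure: 6 + 3 + 5.5 + 5 = 19.5 shifts.
After the second batch: Gamma(116 + 152, 13 + 19.5) = Gamma(268, 65/2).
Predictive mean over a 2-shift window = T·E[λ|data] = 2·268/(65/2) = 1072/65.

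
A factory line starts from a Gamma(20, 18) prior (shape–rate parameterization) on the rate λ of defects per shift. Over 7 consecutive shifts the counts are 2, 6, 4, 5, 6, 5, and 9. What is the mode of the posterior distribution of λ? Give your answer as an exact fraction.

56/25

Total count: 2 + 6 + 4 + 5 + 6 + 5 + 9 = 37.
Total exposure: 7 shifts.
Gamma(α, β) with Poisson data over total exposure Σt gives posterior Gamma(α+Σx, β+Σt) = Gamma(57, 25).
Posterior mode = (α'−1)/β' = 56/25.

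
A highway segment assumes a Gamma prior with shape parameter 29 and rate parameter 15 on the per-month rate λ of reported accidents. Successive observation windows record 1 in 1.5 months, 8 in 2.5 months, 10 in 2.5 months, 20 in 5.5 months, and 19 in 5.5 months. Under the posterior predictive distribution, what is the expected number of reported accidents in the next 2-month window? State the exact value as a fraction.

348/65

Total count: 1 + 8 + 10 + 20 + 19 = 58.
Total exposure: 1.5 + 2.5 + 2.5 + 5.5 + 5.5 = 17.5 months.
The Gamma prior is conjugate for the Poisson rate, so λ | data ~ Gamma(29+58, 15+17.5) = Gamma(87, 65/2).
Predictive mean over a 2-month window = T·E[λ|data] = 2·87/(65/2) = 348/65.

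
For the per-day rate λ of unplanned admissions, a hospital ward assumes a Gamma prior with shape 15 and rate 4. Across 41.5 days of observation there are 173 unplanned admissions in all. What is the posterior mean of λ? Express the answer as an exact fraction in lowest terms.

376/91

Total count 173 over total exposure 41.5 days.
The Gamma prior is conjugate for the Poisson rate, so λ | data ~ Gamma(15+173, 4+41.5) = Gamma(188, 91/2).
Posterior mean = α'/β' = 188/(91/2) = 376/91.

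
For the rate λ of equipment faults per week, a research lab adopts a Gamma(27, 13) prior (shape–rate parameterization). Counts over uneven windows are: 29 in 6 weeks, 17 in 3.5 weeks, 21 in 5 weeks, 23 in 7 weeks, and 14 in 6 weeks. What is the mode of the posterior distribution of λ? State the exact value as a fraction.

Total count: 29 + 17 + 21 + 23 + 14 = 104.
Total exposure: 6 + 3.5 + 5 + 7 + 6 = 27.5 weeks.
The Gamma prior is conjugate for the Poisson rate, so λ | data ~ Gamma(27+104, 13+27.5) = Gamma(131, 81/2).
Posterior mode = (α'−1)/β' = 130/(81/2) = 260/81.

260/81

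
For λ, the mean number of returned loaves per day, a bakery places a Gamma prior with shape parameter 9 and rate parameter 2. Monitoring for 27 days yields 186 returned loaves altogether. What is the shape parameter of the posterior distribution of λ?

195

Total count 186 over total exposure 27 days.
Conjugate update: add total count to the shape and total exposure to the rate, giving Gamma(195, 29).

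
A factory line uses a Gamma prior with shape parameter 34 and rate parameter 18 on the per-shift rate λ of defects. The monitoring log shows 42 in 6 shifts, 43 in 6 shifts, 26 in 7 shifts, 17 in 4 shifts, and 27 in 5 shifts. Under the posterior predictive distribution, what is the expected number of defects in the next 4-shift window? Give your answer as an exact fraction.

378/23

Total count: 42 + 43 + 26 + 17 + 27 = 155.
Total exposure: 6 + 6 + 7 + 4 + 5 = 28 shifts.
Posterior: α' = 34 + 155 = 189, β' = 18 + 28 = 46.
Predictive mean over a 4-shift window = T·E[λ|data] = 4·189/46 = 378/23.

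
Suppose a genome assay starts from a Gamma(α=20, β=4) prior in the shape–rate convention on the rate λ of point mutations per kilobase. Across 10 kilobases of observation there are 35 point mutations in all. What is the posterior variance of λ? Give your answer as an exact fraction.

Total count 35 over total exposure 10 kilobases.
By Gamma–Poisson conjugacy, the posterior is Gamma(α + Σx, β + Σt) = Gamma(20 + 35, 4 + 10) = Gamma(55, 14).
Posterior variance = α'/β'² = 55/196.

55/196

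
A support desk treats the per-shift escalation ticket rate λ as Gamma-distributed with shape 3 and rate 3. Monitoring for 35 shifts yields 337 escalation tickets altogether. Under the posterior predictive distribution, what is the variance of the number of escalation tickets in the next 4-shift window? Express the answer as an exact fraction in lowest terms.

14280/361

Total count 337 over total exposure 35 shifts.
By Gamma–Poisson conjugacy, the posterior is Gamma(α + Σx, β + Σt) = Gamma(3 + 337, 3 + 35) = Gamma(340, 38).
The posterior predictive for a window of length T is Negative Binomial with variance T·α'·(β'+T)/β'² = 4·340·42/1444 = 14280/361.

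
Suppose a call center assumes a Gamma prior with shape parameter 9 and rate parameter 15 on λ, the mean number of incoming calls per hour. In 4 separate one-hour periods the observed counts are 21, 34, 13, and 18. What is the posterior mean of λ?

5

Total count: 21 + 34 + 13 + 18 = 86.
Total exposure: 4 hours.
The Gamma prior is conjugate for the Poisson rate, so λ | data ~ Gamma(9+86, 15+4) = Gamma(95, 19).
Posterior mean = α'/β' = 95/19 = 5.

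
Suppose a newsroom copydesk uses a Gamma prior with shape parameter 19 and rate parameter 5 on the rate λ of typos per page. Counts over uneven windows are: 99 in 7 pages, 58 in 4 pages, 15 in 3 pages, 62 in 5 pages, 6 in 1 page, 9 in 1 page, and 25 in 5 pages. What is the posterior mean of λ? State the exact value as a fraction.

Total count: 99 + 58 + 15 + 62 + 6 + 9 + 25 = 274.
Total exposure: 7 + 4 + 3 + 5 + 1 + 1 + 5 = 26 pages.
Gamma(α, β) with Poisson data over total exposure Σt gives posterior Gamma(α+Σx, β+Σt) = Gamma(293, 31).
Posterior mean = α'/β' = 293/31.

293/31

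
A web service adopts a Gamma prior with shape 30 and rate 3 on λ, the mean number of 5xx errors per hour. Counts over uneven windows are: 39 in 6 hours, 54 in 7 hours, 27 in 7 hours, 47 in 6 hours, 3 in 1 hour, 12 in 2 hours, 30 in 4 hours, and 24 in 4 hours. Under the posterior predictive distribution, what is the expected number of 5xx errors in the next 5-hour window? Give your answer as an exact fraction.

Total count: 39 + 54 + 27 + 47 + 3 + 12 + 30 + 24 = 236.
Total exposure: 6 + 7 + 7 + 6 + 1 + 2 + 4 + 4 = 37 hours.
Conjugate update: add total count to the shape and total exposure to the rate, giving Gamma(266, 40).
Predictive mean over a 5-hour window = T·E[λ|data] = 5·266/40 = 133/4.

133/4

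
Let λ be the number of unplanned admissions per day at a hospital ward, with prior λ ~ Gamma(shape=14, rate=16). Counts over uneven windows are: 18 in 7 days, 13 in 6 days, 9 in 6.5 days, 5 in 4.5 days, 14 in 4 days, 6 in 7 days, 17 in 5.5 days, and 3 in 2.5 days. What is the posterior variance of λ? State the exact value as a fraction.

Total count: 18 + 13 + 9 + 5 + 14 + 6 + 17 + 3 = 85.
Total exposure: 7 + 6 + 6.5 + 4.5 + 4 + 7 + 5.5 + 2.5 = 43 days.
By Gamma–Poisson conjugacy, the posterior is Gamma(α + Σx, β + Σt) = Gamma(14 + 85, 16 + 43) = Gamma(99, 59).
Posterior variance = α'/β'² = 99/3481.

99/3481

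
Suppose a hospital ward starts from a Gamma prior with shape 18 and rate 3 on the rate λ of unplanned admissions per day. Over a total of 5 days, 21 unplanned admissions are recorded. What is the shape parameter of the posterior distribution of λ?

39

Total count 21 over total exposure 5 days.
The Gamma prior is conjugate for the Poisson rate, so λ | data ~ Gamma(18+21, 3+5) = Gamma(39, 8).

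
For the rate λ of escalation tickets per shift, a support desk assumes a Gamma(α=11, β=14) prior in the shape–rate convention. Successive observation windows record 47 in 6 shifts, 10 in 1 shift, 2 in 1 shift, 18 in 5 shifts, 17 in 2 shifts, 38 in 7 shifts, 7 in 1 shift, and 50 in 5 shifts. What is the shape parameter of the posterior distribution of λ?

Total count: 47 + 10 + 2 + 18 + 17 + 38 + 7 + 50 = 189.
Total exposure: 6 + 1 + 1 + 5 + 2 + 7 + 1 + 5 = 28 shifts.
The Gamma prior is conjugate for the Poisson rate, so λ | data ~ Gamma(11+189, 14+28) = Gamma(200, 42).

200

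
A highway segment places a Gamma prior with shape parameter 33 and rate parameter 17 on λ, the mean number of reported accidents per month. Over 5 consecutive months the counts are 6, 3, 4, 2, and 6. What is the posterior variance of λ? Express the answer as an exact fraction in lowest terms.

Total count: 6 + 3 + 4 + 2 + 6 = 21.
Total exposure: 5 months.
Posterior: α' = 33 + 21 = 54, β' = 17 + 5 = 22.
Posterior variance = α'/β'² = 54/484 = 27/242.

27/242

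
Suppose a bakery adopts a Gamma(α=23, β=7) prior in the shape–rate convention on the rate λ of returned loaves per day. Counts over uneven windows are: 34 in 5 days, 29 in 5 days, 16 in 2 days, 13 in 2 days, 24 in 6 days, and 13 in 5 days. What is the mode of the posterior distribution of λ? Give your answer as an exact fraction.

Total count: 34 + 29 + 16 + 13 + 24 + 13 = 129.
Total exposure: 5 + 5 + 2 + 2 + 6 + 5 = 25 days.
By Gamma–Poisson conjugacy, the posterior is Gamma(α + Σx, β + Σt) = Gamma(23 + 129, 7 + 25) = Gamma(152, 32).
Posterior mode = (α'−1)/β' = 151/32.

151/32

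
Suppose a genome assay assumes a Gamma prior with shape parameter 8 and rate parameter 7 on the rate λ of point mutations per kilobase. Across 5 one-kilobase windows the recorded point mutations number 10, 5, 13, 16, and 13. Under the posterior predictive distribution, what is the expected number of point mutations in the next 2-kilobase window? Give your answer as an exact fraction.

65/6

Total count: 10 + 5 + 13 + 16 + 13 = 57.
Total exposure: 5 kilobases.
Gamma(α, β) with Poisson data over total exposure Σt gives posterior Gamma(α+Σx, β+Σt) = Gamma(65, 12).
Predictive mean over a 2-kilobase window = T·E[λ|data] = 2·65/12 = 65/6.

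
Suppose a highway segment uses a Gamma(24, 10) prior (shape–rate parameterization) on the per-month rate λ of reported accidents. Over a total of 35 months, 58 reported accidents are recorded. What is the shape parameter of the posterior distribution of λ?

82

Total count 58 over total exposure 35 months.
Conjugate update: add total count to the shape and total exposure to the rate, giving Gamma(82, 45).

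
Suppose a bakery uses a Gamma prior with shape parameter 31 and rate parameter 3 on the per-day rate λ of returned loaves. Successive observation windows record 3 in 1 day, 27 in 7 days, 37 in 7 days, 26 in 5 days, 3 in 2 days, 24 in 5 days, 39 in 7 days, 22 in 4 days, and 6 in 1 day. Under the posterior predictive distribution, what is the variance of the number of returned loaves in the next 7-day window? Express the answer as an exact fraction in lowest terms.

Total count: 3 + 27 + 37 + 26 + 3 + 24 + 39 + 22 + 6 = 187.
Total exposure: 1 + 7 + 7 + 5 + 2 + 5 + 7 + 4 + 1 = 39 days.
Conjugate update: add total count to the shape and total exposure to the rate, giving Gamma(218, 42).
The posterior predictive for a window of length T is Negative Binomial with variance T·α'·(β'+T)/β'² = 7·218·49/1764 = 763/18.

763/18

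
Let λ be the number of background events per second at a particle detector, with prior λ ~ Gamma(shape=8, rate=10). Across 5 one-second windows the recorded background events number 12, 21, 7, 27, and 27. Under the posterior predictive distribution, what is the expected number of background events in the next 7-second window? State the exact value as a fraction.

Total count: 12 + 21 + 7 + 27 + 27 = 94.
Total exposure: 5 seconds.
By Gamma–Poisson conjugacy, the posterior is Gamma(α + Σx, β + Σt) = Gamma(8 + 94, 10 + 5) = Gamma(102, 15).
Predictive mean over a 7-second window = T·E[λ|data] = 7·102/15 = 238/5.

238/5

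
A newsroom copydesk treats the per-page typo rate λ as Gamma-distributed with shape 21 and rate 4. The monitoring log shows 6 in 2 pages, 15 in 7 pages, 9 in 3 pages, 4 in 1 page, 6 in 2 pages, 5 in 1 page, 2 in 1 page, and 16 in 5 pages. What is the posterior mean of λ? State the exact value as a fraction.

42/13

Total count: 6 + 15 + 9 + 4 + 6 + 5 + 2 + 16 = 63.
Total exposure: 2 + 7 + 3 + 1 + 2 + 1 + 1 + 5 = 22 pages.
Gamma(α, β) with Poisson data over total exposure Σt gives posterior Gamma(α+Σx, β+Σt) = Gamma(84, 26).
Posterior mean = α'/β' = 84/26 = 42/13.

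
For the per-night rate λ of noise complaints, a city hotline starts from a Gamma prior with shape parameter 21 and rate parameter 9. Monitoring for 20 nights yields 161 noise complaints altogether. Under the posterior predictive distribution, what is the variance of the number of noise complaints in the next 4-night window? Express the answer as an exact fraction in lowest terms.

Total count 161 over total exposure 20 nights.
Gamma(α, β) with Poisson data over total exposure Σt gives posterior Gamma(α+Σx, β+Σt) = Gamma(182, 29).
The posterior predictive for a window of length T is Negative Binomial with variance T·α'·(β'+T)/β'² = 4·182·33/841 = 24024/841.

24024/841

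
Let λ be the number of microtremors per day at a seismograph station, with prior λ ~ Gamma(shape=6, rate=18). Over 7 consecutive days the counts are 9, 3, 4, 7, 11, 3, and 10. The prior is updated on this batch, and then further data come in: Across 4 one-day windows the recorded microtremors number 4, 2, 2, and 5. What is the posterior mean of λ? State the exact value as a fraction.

66/29

Total count: 9 + 3 + 4 + 7 + 11 + 3 + 10 = 47.
Total exposure: 7 days.
After the first batch: Gamma(6 + 47, 18 + 7) = Gamma(53, 25).
Total count: 4 + 2 + 2 + 5 = 13.
Total exposure: 4 days.
After the second batch: Gamma(53 + 13, 25 + 4) = Gamma(66, 29).
Posterior mean = α'/β' = 66/29.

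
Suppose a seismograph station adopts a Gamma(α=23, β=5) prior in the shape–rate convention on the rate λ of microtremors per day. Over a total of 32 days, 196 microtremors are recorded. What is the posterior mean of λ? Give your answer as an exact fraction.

Total count 196 over total exposure 32 days.
The Gamma prior is conjugate for the Poisson rate, so λ | data ~ Gamma(23+196, 5+32) = Gamma(219, 37).
Posterior mean = α'/β' = 219/37.

219/37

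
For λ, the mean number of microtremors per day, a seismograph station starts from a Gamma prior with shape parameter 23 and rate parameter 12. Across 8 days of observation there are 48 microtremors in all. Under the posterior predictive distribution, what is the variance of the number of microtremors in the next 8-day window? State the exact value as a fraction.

Total count 48 over total exposure 8 days.
The Gamma prior is conjugate for the Poisson rate, so λ | data ~ Gamma(23+48, 12+8) = Gamma(71, 20).
The posterior predictive for a window of length T is Negative Binomial with variance T·α'·(β'+T)/β'² = 8·71·28/400 = 994/25.

994/25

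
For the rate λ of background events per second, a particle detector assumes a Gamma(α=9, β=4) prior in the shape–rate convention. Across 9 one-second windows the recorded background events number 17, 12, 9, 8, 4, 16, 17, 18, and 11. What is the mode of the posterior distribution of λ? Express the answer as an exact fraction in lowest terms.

120/13

Total count: 17 + 12 + 9 + 8 + 4 + 16 + 17 + 18 + 11 = 112.
Total exposure: 9 seconds.
By Gamma–Poisson conjugacy, the posterior is Gamma(α + Σx, β + Σt) = Gamma(9 + 112, 4 + 9) = Gamma(121, 13).
Posterior mode = (α'−1)/β' = 120/13.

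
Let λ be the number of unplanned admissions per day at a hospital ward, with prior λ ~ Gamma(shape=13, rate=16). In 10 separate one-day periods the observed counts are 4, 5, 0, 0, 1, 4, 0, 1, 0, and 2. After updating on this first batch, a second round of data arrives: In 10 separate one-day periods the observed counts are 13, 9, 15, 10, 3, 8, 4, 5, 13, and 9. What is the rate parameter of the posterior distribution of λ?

Total count: 4 + 5 + 0 + 0 + 1 + 4 + 0 + 1 + 0 + 2 = 17.
Total exposure: 10 days.
After the first batch: Gamma(13 + 17, 16 + 10) = Gamma(30, 26).
Total count: 13 + 9 + 15 + 10 + 3 + 8 + 4 + 5 + 13 + 9 = 89.
Total exposure: 10 days.
After the second batch: Gamma(30 + 89, 26 + 10) = Gamma(119, 36).

36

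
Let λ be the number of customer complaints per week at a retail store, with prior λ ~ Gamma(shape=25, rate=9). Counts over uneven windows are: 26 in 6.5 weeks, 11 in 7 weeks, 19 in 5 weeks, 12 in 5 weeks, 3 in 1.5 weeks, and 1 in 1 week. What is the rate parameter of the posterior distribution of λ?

Total count: 26 + 11 + 19 + 12 + 3 + 1 = 72.
Total exposure: 6.5 + 7 + 5 + 5 + 1.5 + 1 = 26 weeks.
The Gamma prior is conjugate for the Poisson rate, so λ | data ~ Gamma(25+72, 9+26) = Gamma(97, 35).

35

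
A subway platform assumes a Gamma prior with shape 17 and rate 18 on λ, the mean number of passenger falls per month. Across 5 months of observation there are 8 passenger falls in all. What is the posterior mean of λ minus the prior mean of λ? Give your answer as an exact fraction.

Total count 8 over total exposure 5 months.
By Gamma–Poisson conjugacy, the posterior is Gamma(α + Σx, β + Σt) = Gamma(17 + 8, 18 + 5) = Gamma(25, 23).
Posterior mean = 25/23 = 25/23; prior mean = 17/18 = 17/18. Difference = 25/23 − 17/18 = 59/414.

59/414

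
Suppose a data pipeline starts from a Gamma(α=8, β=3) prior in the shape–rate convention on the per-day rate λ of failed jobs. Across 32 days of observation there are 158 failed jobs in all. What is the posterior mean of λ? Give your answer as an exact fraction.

Total count 158 over total exposure 32 days.
Conjugate update: add total count to the shape and total exposure to the rate, giving Gamma(166, 35).
Posterior mean = α'/β' = 166/35.

166/35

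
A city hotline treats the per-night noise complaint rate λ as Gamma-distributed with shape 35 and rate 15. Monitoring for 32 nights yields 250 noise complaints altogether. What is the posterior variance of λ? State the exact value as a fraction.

Total count 250 over total exposure 32 nights.
The Gamma prior is conjugate for the Poisson rate, so λ | data ~ Gamma(35+250, 15+32) = Gamma(285, 47).
Posterior variance = α'/β'² = 285/2209.

285/2209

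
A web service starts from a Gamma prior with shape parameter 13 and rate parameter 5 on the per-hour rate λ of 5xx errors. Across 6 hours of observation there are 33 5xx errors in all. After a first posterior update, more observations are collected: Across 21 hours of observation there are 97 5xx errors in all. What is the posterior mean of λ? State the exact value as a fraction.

Total count 33 over total exposure 6 hours.
After the first batch: Gamma(13 + 33, 5 + 6) = Gamma(46, 11).
Total count 97 over total exposure 21 hours.
After the second batch: Gamma(46 + 97, 11 + 21) = Gamma(143, 32).
Posterior mean = α'/β' = 143/32.

143/32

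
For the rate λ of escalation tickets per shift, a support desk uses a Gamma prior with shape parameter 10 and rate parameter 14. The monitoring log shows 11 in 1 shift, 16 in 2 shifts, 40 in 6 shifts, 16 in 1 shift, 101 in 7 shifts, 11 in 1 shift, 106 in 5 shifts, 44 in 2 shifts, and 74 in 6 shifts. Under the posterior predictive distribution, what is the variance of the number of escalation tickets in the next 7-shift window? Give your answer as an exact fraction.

Total count: 11 + 16 + 40 + 16 + 101 + 11 + 106 + 44 + 74 = 419.
Total exposure: 1 + 2 + 6 + 1 + 7 + 1 + 5 + 2 + 6 = 31 shifts.
Gamma(α, β) with Poisson data over total exposure Σt gives posterior Gamma(α+Σx, β+Σt) = Gamma(429, 45).
The posterior predictive for a window of length T is Negative Binomial with variance T·α'·(β'+T)/β'² = 7·429·52/2025 = 52052/675.

52052/675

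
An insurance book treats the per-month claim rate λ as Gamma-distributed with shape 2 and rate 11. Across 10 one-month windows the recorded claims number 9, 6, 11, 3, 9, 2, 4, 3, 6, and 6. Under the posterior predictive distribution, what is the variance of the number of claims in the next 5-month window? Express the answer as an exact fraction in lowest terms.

7930/441

Total count: 9 + 6 + 11 + 3 + 9 + 2 + 4 + 3 + 6 + 6 = 59.
Total exposure: 10 months.
Posterior: α' = 2 + 59 = 61, β' = 11 + 10 = 21.
The posterior predictive for a window of length T is Negative Binomial with variance T·α'·(β'+T)/β'² = 5·61·26/441 = 7930/441.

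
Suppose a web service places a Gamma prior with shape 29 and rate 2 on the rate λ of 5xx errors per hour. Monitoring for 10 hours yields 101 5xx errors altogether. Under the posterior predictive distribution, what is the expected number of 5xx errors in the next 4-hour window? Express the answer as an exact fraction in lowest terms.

Total count 101 over total exposure 10 hours.
Posterior: α' = 29 + 101 = 130, β' = 2 + 10 = 12.
Predictive mean over a 4-hour window = T·E[λ|data] = 4·130/12 = 130/3.

130/3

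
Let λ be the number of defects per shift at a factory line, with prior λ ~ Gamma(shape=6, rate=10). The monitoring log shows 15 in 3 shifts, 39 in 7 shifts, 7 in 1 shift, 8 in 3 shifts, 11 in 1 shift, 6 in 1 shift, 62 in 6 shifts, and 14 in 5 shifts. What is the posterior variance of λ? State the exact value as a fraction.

168/1369

Total count: 15 + 39 + 7 + 8 + 11 + 6 + 62 + 14 = 162.
Total exposure: 3 + 7 + 1 + 3 + 1 + 1 + 6 + 5 = 27 shifts.
Posterior: α' = 6 + 162 = 168, β' = 10 + 27 = 37.
Posterior variance = α'/β'² = 168/1369.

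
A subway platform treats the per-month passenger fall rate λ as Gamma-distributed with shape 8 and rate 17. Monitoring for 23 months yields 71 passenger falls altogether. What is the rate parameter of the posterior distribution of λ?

40

Total count 71 over total exposure 23 months.
The Gamma prior is conjugate for the Poisson rate, so λ | data ~ Gamma(8+71, 17+23) = Gamma(79, 40).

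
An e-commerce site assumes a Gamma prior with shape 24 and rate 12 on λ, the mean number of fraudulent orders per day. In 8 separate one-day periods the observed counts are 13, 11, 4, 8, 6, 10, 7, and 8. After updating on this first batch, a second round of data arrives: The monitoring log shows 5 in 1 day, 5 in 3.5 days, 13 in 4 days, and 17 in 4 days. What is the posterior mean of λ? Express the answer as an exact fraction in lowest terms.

262/65

Total count: 13 + 11 + 4 + 8 + 6 + 10 + 7 + 8 = 67.
Total exposure: 8 days.
After the first batch: Gamma(24 + 67, 12 + 8) = Gamma(91, 20).
Total count: 5 + 5 + 13 + 17 = 40.
Total exposure: 1 + 3.5 + 4 + 4 = 12.5 days.
After the second batch: Gamma(91 + 40, 20 + 12.5) = Gamma(131, 65/2).
Posterior mean = α'/β' = 131/(65/2) = 262/65.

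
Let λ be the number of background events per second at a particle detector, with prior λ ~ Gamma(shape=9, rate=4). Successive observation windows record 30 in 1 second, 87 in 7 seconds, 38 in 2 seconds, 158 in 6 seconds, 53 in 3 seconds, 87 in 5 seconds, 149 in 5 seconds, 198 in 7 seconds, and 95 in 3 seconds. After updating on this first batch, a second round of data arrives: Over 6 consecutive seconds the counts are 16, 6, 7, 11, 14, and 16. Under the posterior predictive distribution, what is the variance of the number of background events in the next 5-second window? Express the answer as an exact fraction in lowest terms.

262980/2401

Total count: 30 + 87 + 38 + 158 + 53 + 87 + 149 + 198 + 95 = 895.
Total exposure: 1 + 7 + 2 + 6 + 3 + 5 + 5 + 7 + 3 = 39 seconds.
After the first batch: Gamma(9 + 895, 4 + 39) = Gamma(904, 43).
Total count: 16 + 6 + 7 + 11 + 14 + 16 = 70.
Total exposure: 6 seconds.
After the second batch: Gamma(904 + 70, 43 + 6) = Gamma(974, 49).
The posterior predictive for a window of length T is Negative Binomial with variance T·α'·(β'+T)/β'² = 5·974·54/2401 = 262980/2401.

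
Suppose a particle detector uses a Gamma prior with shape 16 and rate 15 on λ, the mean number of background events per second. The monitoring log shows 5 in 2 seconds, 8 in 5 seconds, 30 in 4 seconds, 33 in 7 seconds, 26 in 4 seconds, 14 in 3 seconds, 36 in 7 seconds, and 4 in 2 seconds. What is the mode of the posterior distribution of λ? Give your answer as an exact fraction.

Total count: 5 + 8 + 30 + 33 + 26 + 14 + 36 + 4 = 156.
Total exposure: 2 + 5 + 4 + 7 + 4 + 3 + 7 + 2 = 34 seconds.
By Gamma–Poisson conjugacy, the posterior is Gamma(α + Σx, β + Σt) = Gamma(16 + 156, 15 + 34) = Gamma(172, 49).
Posterior mode = (α'−1)/β' = 171/49.

171/49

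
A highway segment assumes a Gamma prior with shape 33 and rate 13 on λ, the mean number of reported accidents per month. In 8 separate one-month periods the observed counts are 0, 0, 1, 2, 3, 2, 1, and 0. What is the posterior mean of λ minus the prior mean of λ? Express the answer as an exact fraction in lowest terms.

-7/13

Total count: 0 + 0 + 1 + 2 + 3 + 2 + 1 + 0 = 9.
Total exposure: 8 months.
Conjugate update: add total count to the shape and total exposure to the rate, giving Gamma(42, 21).
Posterior mean = 42/21 = 2; prior mean = 33/13 = 33/13. Difference = 2 − 33/13 = -7/13.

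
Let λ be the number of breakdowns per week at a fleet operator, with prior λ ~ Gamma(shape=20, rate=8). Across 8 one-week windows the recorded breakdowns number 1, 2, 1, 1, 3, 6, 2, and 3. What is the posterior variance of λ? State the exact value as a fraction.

39/256

Total count: 1 + 2 + 1 + 1 + 3 + 6 + 2 + 3 = 19.
Total exposure: 8 weeks.
Gamma(α, β) with Poisson data over total exposure Σt gives posterior Gamma(α+Σx, β+Σt) = Gamma(39, 16).
Posterior variance = α'/β'² = 39/256.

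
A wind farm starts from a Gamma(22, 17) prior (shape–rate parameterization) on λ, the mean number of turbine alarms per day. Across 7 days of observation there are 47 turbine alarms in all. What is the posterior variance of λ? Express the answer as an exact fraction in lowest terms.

23/192

Total count 47 over total exposure 7 days.
Posterior: α' = 22 + 47 = 69, β' = 17 + 7 = 24.
Posterior variance = α'/β'² = 69/576 = 23/192.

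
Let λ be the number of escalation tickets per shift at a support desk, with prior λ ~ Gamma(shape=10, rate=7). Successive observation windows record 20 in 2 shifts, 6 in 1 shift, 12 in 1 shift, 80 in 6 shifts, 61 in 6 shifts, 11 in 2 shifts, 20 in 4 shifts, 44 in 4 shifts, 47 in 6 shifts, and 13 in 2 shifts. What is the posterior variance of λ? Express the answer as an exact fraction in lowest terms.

324/1681

Total count: 20 + 6 + 12 + 80 + 61 + 11 + 20 + 44 + 47 + 13 = 314.
Total exposure: 2 + 1 + 1 + 6 + 6 + 2 + 4 + 4 + 6 + 2 = 34 shifts.
Conjugate update: add total count to the shape and total exposure to the rate, giving Gamma(324, 41).
Posterior variance = α'/β'² = 324/1681.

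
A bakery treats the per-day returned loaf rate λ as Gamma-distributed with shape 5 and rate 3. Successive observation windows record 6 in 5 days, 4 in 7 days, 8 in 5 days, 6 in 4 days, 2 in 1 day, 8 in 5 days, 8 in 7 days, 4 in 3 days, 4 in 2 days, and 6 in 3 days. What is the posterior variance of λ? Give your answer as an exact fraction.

61/2025

Total count: 6 + 4 + 8 + 6 + 2 + 8 + 8 + 4 + 4 + 6 = 56.
Total exposure: 5 + 7 + 5 + 4 + 1 + 5 + 7 + 3 + 2 + 3 = 42 days.
Gamma(α, β) with Poisson data over total exposure Σt gives posterior Gamma(α+Σx, β+Σt) = Gamma(61, 45).
Posterior variance = α'/β'² = 61/2025.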